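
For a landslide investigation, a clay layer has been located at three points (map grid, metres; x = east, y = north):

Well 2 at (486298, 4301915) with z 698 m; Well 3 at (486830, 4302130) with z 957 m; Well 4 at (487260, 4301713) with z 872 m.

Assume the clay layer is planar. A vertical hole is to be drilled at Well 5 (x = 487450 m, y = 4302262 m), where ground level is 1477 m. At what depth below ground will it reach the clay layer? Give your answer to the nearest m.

277 m

Let the plane be z = a·x + b·y + c.
Well 3−Well 2: 532a + 215b = 259;  Well 4−Well 2: 962a − 202b = 174.
Solving gives a = 0.28549066, b = 0.49822777.
Then c = 698 − a·486298 − b·4301915 = −2281469.07.
At (487450, 4302262): z_contact = 139162.4 + 2143506.4 − 2281469.07 = 1199.8 m.
Depth below ground = 1477 − 1199.8 = 277 m.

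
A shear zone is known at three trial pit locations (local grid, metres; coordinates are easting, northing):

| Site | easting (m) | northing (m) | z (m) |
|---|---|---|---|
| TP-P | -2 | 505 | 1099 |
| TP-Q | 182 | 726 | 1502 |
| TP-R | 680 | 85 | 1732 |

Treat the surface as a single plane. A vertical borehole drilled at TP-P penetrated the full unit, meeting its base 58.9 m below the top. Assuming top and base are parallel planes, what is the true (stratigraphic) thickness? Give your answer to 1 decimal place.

Let the plane be z = a·easting + b·northing + c.
TP-Q−TP-P: 184a + 221b = 403;  TP-R−TP-P: 682a − 420b = 633.
Solving gives a = 1.35592, b = 0.69462.
|∇z| = √(a²+b²) = 1.52349, so dip δ = arctan(1.52349) = 56.72°.
True thickness = vertical thickness × cos δ = 58.9 × cos 56.72° = 32.3 m.

32.3 m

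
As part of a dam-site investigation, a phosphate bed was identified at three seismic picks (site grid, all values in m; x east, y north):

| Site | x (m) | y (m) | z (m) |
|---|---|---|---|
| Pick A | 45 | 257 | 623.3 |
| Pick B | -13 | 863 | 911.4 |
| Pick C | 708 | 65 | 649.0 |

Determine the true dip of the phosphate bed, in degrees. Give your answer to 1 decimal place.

Let the plane be z = a·x + b·y + c.
Pick B−Pick A: −58a + 606b = 288.1;  Pick C−Pick A: 663a − 192b = 25.7.
Solving gives a = 0.18147, b = 0.49278.
Gradient magnitude |∇z| = √(a² + b²) = √(0.03293 + 0.24283) = 0.52513.
True dip = arctan(0.52513) = 27.7°, dipping toward SSW (azimuth ≈ 200°).

27.7°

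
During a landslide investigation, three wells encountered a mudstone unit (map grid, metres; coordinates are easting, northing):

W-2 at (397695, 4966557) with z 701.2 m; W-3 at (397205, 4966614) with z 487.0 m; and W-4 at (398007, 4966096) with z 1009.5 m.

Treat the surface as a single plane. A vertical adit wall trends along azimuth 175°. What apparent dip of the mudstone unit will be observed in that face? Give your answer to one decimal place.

23.6°

Let the plane be z = a·easting + b·northing + c.
W-3−W-2: −490a + 57b = −214.2;  W-4−W-2: 312a − 461b = 308.3.
Solving gives a = 0.39006, b = −0.40478.
Unit vector along 175° is (sin 175°, cos 175°) = (0.0872, -0.9962).
Slope in that direction = a·(0.0872) + b·(-0.9962) = 0.43723.
Apparent dip = arctan|0.43723| = 23.6° (true dip is 29.3°, so apparent ≤ true as expected).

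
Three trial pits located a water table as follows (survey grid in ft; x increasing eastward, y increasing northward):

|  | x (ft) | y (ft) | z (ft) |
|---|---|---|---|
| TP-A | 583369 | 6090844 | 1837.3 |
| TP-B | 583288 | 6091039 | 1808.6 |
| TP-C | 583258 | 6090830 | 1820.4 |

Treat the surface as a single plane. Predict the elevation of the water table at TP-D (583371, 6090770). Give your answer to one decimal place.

1843.5 ft

Two edge vectors: TP-A→TP-B = (-81, 195, -28.7), TP-A→TP-C = (-111, -14, -16.9).
Normal n = (TP-A→TP-B) × (TP-A→TP-C) = (-3697.3, 1816.8, 22779).
So ∂z/∂x = −n_x/n_z = 0.162311778 and ∂z/∂y = −n_y/n_z = −0.079757672.
Intercept c from TP-A: 1837.3 − 94687.66 + 485791.54 = 392941.18.
At (583371, 6090770): z = 94688.0 − 485785.6 + 392941.18 = 1843.5 ft.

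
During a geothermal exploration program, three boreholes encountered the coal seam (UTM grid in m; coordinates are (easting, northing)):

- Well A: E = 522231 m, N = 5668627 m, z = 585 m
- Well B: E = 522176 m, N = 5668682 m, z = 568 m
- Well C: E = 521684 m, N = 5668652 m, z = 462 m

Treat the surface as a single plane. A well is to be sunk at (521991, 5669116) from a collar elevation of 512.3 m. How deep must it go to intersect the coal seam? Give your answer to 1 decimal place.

23.5 m

Let the plane be z = a·E + b·N + c.
Well B−Well A: −55a + 55b = −17;  Well C−Well A: −547a + 25b = −123.
Solving gives a = 0.220828979, b = −0.088261930.
Then c = 585 − a·522231 − b·5668627 = 385585.22.
At (521991, 5669116): z_contact = 115270.74 − 500367.12 + 385585.22 = 488.84 m.
Depth below ground = 512.3 − 488.84 = 23.5 m.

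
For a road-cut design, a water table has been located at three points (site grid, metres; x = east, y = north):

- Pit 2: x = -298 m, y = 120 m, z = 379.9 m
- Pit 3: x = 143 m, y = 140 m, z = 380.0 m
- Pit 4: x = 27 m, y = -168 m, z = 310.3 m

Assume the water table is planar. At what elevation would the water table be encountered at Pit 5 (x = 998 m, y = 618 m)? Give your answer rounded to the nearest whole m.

Let the plane be z = a·x + b·y + c.
Pit 3−Pit 2: 441a + 20b = 0.1;  Pit 4−Pit 2: 325a − 288b = −69.6.
Solving gives a = −0.01021, b = 0.23014.
Then c = 379.9 − a·-298 − b·120 = 349.24.
At (998, 618): z = −10.2 + 142.2 + 349.24 = 481.3 m.

481 m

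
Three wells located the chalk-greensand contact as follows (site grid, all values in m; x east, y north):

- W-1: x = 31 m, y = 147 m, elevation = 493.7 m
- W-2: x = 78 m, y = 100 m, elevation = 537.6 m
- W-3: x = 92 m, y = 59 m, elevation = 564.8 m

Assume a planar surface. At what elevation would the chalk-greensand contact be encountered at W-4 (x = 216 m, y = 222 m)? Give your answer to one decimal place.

530.5 m

Let the plane be z = a·x + b·y + c.
W-2−W-1: 47a − 47b = 43.9;  W-3−W-1: 61a − 88b = 71.1.
Solving gives a = 0.41095, b = −0.52309.
Then c = 493.7 − a·31 − b·147 = 557.85.
At (216, 222): z = 88.8 − 116.1 + 557.85 = 530.5 m.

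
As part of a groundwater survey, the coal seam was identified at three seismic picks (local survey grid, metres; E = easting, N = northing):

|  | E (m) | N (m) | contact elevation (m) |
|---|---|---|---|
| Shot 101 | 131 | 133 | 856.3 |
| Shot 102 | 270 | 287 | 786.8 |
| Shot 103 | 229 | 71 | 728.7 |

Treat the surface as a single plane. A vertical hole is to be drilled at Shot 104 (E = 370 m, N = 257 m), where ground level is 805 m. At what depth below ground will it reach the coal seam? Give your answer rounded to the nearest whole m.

Two edge vectors: Shot 101→Shot 102 = (139, 154, -69.5), Shot 101→Shot 103 = (98, -62, -127.6).
Normal n = (Shot 101→Shot 102) × (Shot 101→Shot 103) = (-23959.4, 10925.4, -23710).
So ∂z/∂E = −n_x/n_z = −1.01052 and ∂z/∂N = −n_y/n_z = 0.46079.
Intercept c from Shot 101: 856.3 + 132.38 − 61.29 = 927.39.
At (370, 257): z_contact = −373.9 + 118.4 + 927.39 = 671.9 m.
Depth below ground = 805 − 671.9 = 133 m.

133 m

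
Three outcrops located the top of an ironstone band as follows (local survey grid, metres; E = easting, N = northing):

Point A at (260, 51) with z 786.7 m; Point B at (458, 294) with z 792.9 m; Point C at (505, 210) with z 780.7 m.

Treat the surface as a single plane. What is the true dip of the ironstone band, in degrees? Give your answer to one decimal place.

Two edge vectors: Point A→Point B = (198, 243, 6.2), Point A→Point C = (245, 159, -6).
Normal n = (Point A→Point B) × (Point A→Point C) = (-2443.8, 2707, -28053).
So ∂z/∂E = −n_x/n_z = −0.08711 and ∂z/∂N = −n_y/n_z = 0.09650.
Gradient magnitude |∇z| = √(a² + b²) = √(0.00759 + 0.00931) = 0.13000.
True dip = arctan(0.13000) = 7.4°, dipping toward SE (azimuth ≈ 138°).

7.4°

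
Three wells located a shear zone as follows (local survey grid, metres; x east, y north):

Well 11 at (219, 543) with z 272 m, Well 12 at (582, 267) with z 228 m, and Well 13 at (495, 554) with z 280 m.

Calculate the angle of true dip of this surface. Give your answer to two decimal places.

Let the plane be z = a·x + b·y + c.
Well 12−Well 11: 363a − 276b = −44;  Well 13−Well 11: 276a + 11b = 8.
Solving gives a = 0.02150, b = 0.18770.
Gradient magnitude |∇z| = √(a² + b²) = √(0.00046 + 0.03523) = 0.18893.
True dip = arctan(0.18893) = 10.70°, dipping toward S (azimuth ≈ 187°).

10.70°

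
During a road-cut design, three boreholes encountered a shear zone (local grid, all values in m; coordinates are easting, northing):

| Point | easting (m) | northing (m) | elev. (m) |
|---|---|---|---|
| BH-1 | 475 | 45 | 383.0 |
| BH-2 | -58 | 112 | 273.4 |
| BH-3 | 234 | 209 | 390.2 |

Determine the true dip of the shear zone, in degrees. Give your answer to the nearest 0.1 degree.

26.4°

Let the plane be z = a·easting + b·northing + c.
BH-2−BH-1: −533a + 67b = −109.6;  BH-3−BH-1: −241a + 164b = 7.2.
Solving gives a = 0.25899, b = 0.42449.
Gradient magnitude |∇z| = √(a² + b²) = √(0.06707 + 0.18019) = 0.49726.
True dip = arctan(0.49726) = 26.4°, dipping toward SSW (azimuth ≈ 211°).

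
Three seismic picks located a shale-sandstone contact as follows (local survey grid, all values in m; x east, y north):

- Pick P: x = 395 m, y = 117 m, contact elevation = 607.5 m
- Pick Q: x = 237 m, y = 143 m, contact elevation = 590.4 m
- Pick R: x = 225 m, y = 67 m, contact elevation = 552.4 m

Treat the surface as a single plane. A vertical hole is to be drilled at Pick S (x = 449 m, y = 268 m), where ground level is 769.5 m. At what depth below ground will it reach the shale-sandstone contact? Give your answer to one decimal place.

Two edge vectors: Pick P→Pick Q = (-158, 26, -17.1), Pick P→Pick R = (-170, -50, -55.1).
Normal n = (Pick P→Pick Q) × (Pick P→Pick R) = (-2287.6, -5798.8, 12320).
So ∂z/∂x = −n_x/n_z = 0.18568 and ∂z/∂y = −n_y/n_z = 0.47068.
Intercept c from Pick P: 607.5 − 73.34 − 55.07 = 479.09.
At (449, 268): z_contact = 83.37 + 126.14 + 479.09 = 688.60 m.
Depth below ground = 769.5 − 688.60 = 80.9 m.

80.9 m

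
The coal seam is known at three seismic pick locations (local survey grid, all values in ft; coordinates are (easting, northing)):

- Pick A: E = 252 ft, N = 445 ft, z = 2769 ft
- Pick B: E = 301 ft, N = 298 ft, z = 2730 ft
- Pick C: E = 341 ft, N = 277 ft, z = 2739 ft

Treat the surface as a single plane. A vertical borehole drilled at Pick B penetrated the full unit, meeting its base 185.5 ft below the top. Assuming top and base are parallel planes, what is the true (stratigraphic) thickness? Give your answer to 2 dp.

158.77 ft

Two edge vectors: Pick A→Pick B = (49, -147, -39), Pick A→Pick C = (89, -168, -30).
Normal n = (Pick A→Pick B) × (Pick A→Pick C) = (-2142, -2001, 4851).
So ∂z/∂E = −n_x/n_z = 0.44156 and ∂z/∂N = −n_y/n_z = 0.41249.
|∇z| = √(a²+b²) = 0.60425, so dip δ = arctan(0.60425) = 31.14°.
True thickness = vertical thickness × cos δ = 185.5 × cos 31.14° = 158.77 ft.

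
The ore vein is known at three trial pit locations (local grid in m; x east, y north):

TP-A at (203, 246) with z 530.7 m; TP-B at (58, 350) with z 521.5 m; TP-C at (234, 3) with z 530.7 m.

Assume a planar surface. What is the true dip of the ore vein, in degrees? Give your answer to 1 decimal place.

Let the plane be z = a·x + b·y + c.
TP-B−TP-A: −145a + 104b = −9.2;  TP-C−TP-A: 31a − 243b = 0.
Solving gives a = 0.06984, b = 0.00891.
Gradient magnitude |∇z| = √(a² + b²) = √(0.00488 + 0.00008) = 0.07040.
True dip = arctan(0.07040) = 4.0°, dipping toward W (azimuth ≈ 263°).

4.0°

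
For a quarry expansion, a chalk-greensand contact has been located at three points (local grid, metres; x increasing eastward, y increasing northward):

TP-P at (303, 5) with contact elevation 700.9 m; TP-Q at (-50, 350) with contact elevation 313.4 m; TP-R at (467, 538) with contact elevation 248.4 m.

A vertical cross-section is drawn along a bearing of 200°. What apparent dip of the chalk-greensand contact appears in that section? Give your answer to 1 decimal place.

Two edge vectors: TP-P→TP-Q = (-353, 345, -387.5), TP-P→TP-R = (164, 533, -452.5).
Normal n = (TP-P→TP-Q) × (TP-P→TP-R) = (50425, -223282.5, -244729).
So ∂z/∂x = −n_x/n_z = 0.20604 and ∂z/∂y = −n_y/n_z = −0.91237.
Unit vector along 200° is (sin 200°, cos 200°) = (-0.3420, -0.9397).
Slope in that direction = a·(-0.3420) + b·(-0.9397) = 0.78687.
Apparent dip = arctan|0.78687| = 38.2° (true dip is 43.1°, so apparent ≤ true as expected).

38.2°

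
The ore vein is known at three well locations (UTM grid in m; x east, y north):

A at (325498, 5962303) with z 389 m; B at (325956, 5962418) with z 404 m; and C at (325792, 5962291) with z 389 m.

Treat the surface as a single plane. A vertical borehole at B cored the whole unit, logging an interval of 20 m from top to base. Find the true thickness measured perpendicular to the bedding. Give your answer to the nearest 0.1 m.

19.9 m

Two edge vectors: A→B = (458, 115, 15), A→C = (294, -12, 0).
Normal n = (A→B) × (A→C) = (180, 4410, -39306).
So ∂z/∂x = −n_x/n_z = 0.00458 and ∂z/∂y = −n_y/n_z = 0.11220.
|∇z| = √(a²+b²) = 0.11229, so dip δ = arctan(0.11229) = 6.41°.
True thickness = vertical thickness × cos δ = 20 × cos 6.41° = 19.9 m.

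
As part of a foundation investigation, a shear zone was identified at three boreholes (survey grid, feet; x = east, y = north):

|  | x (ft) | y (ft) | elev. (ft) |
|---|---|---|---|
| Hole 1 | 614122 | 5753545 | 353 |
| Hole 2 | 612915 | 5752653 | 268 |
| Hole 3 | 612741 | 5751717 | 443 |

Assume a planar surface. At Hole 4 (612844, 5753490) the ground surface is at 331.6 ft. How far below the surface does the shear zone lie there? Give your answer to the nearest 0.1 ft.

Two edge vectors: Hole 1→Hole 2 = (-1207, -892, -85), Hole 1→Hole 3 = (-1381, -1828, 90).
Normal n = (Hole 1→Hole 2) × (Hole 1→Hole 3) = (-235660, 226015, 974544).
So ∂z/∂x = −n_x/n_z = 0.241815659 and ∂z/∂y = −n_y/n_z = −0.231918723.
Intercept c from Hole 1: 353 − 148504.32 + 1334354.81 = 1186203.49.
At (612844, 5753490): z_contact = 148195.28 − 1334342.05 + 1186203.49 = 56.72 ft.
Depth below ground = 331.6 − 56.72 = 274.9 ft.

274.9 ft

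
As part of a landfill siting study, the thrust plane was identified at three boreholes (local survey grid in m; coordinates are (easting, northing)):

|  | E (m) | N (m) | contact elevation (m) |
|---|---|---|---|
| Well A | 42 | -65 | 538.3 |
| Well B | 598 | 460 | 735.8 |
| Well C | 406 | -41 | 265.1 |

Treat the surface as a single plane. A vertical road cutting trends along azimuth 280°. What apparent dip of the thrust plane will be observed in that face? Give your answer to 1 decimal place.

Two edge vectors: Well A→Well B = (556, 525, 197.5), Well A→Well C = (364, 24, -273.2).
Normal n = (Well A→Well B) × (Well A→Well C) = (-148170, 223789.2, -177756).
So ∂z/∂E = −n_x/n_z = −0.83356 and ∂z/∂N = −n_y/n_z = 1.25897.
Unit vector along 280° is (sin 280°, cos 280°) = (-0.9848, 0.1736).
Slope in that direction = a·(-0.9848) + b·(0.1736) = 1.03951.
Apparent dip = arctan|1.03951| = 46.1° (true dip is 56.5°, so apparent ≤ true as expected).

46.1°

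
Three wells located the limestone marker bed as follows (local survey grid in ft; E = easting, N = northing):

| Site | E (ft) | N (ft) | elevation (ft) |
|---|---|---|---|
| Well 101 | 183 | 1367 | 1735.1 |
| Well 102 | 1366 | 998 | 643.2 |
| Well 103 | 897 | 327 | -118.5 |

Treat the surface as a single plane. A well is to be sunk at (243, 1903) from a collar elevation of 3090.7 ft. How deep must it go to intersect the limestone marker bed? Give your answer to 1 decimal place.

600.2 ft

Two edge vectors: Well 101→Well 102 = (1183, -369, -1091.9), Well 101→Well 103 = (714, -1040, -1853.6).
Normal n = (Well 101→Well 102) × (Well 101→Well 103) = (-451597.6, 1413192.2, -966854).
So ∂z/∂E = −n_x/n_z = −0.467079 and ∂z/∂N = −n_y/n_z = 1.461640.
Intercept c from Well 101: 1735.1 + 85.48 − 1998.06 = −177.49.
At (243, 1903): z_contact = −113.50 + 2781.50 − 177.49 = 2490.51 ft.
Depth below ground = 3090.7 − 2490.51 = 600.2 ft.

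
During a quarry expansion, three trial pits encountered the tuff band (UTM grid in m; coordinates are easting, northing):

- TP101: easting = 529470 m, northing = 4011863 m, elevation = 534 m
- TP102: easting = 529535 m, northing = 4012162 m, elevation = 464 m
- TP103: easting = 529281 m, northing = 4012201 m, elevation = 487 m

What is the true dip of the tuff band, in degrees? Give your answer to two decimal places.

13.55°

Two edge vectors: TP101→TP102 = (65, 299, -70), TP101→TP103 = (-189, 338, -47).
Normal n = (TP101→TP102) × (TP101→TP103) = (9607, 16285, 78481).
So ∂z/∂easting = −n_x/n_z = −0.12241 and ∂z/∂northing = −n_y/n_z = −0.20750.
Gradient magnitude |∇z| = √(a² + b²) = √(0.01498 + 0.04306) = 0.24092.
True dip = arctan(0.24092) = 13.55°, dipping toward NNE (azimuth ≈ 031°).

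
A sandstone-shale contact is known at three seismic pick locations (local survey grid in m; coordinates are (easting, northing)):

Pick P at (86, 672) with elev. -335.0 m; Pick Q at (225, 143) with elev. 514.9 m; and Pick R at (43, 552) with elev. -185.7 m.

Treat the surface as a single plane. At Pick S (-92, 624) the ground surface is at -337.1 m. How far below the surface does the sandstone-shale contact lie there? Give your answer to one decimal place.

32.0 m

Two edge vectors: Pick P→Pick Q = (139, -529, 849.9), Pick P→Pick R = (-43, -120, 149.3).
Normal n = (Pick P→Pick Q) × (Pick P→Pick R) = (23008.3, -57298.4, -39427).
So ∂z/∂E = −n_x/n_z = 0.58357 and ∂z/∂N = −n_y/n_z = −1.45328.
Intercept c from Pick P: -335 − 50.19 + 976.60 = 591.42.
At (-92, 624): z_contact = −53.69 − 906.85 + 591.42 = -369.12 m.
Depth below ground = -337.1 − (-369.12) = 32.0 m.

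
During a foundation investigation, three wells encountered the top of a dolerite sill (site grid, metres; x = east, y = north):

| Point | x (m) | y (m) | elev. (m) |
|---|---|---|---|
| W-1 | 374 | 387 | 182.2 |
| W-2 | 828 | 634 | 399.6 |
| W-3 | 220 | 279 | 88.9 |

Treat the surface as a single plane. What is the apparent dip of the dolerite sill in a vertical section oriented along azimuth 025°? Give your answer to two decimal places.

36.82°

Two edge vectors: W-1→W-2 = (454, 247, 217.4), W-1→W-3 = (-154, -108, -93.3).
Normal n = (W-1→W-2) × (W-1→W-3) = (434.1, 8878.6, -10994).
So ∂z/∂x = −n_x/n_z = 0.03949 and ∂z/∂y = −n_y/n_z = 0.80759.
Unit vector along 025° is (sin 25°, cos 25°) = (0.4226, 0.9063).
Slope in that direction = a·(0.4226) + b·(0.9063) = 0.74861.
Apparent dip = arctan|0.74861| = 36.82° (true dip is 39.0°, so apparent ≤ true as expected).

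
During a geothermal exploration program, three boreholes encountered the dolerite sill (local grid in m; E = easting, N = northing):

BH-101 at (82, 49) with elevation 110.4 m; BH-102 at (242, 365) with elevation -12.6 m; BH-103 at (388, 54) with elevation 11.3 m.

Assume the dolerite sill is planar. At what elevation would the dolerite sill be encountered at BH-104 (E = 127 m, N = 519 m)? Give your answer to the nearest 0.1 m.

-10.8 m

Let the plane be z = a·E + b·N + c.
BH-102−BH-101: 160a + 316b = −123;  BH-103−BH-101: 306a + 5b = −99.1.
Solving gives a = −0.32014, b = −0.22714.
Then c = 110.4 − a·82 − b·49 = 147.78.
At (127, 519): z = −40.7 − 117.9 + 147.78 = -10.8 m.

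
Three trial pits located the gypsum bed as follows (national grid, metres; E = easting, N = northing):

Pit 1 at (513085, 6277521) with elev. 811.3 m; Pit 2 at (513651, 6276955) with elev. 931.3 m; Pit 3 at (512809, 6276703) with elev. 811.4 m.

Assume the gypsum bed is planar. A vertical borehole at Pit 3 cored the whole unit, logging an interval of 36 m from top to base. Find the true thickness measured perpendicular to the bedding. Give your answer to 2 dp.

Let the plane be z = a·E + b·N + c.
Pit 2−Pit 1: 566a − 566b = 120;  Pit 3−Pit 1: −276a − 818b = 0.1.
Solving gives a = 0.15843, b = −0.05358.
|∇z| = √(a²+b²) = 0.16725, so dip δ = arctan(0.16725) = 9.49°.
True thickness = vertical thickness × cos δ = 36 × cos 9.49° = 35.51 m.

35.51 m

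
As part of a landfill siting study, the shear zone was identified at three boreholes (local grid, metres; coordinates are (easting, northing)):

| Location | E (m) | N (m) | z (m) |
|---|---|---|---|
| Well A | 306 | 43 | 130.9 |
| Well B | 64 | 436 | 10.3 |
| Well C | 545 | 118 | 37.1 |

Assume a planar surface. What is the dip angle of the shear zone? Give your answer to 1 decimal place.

Let the plane be z = a·E + b·N + c.
Well B−Well A: −242a + 393b = −120.6;  Well C−Well A: 239a + 75b = −93.8.
Solving gives a = −0.24821, b = −0.45971.
Gradient magnitude |∇z| = √(a² + b²) = √(0.06161 + 0.21133) = 0.52244.
True dip = arctan(0.52244) = 27.6°, dipping toward NNE (azimuth ≈ 028°).

27.6°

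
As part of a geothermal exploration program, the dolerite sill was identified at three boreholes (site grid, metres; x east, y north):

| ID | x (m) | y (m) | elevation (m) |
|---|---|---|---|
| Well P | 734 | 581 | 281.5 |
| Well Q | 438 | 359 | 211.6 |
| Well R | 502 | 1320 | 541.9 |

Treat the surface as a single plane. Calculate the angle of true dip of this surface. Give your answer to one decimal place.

19.1°

Let the plane be z = a·x + b·y + c.
Well Q−Well P: −296a − 222b = −69.9;  Well R−Well P: −232a + 739b = 260.4.
Solving gives a = −0.02277, b = 0.34522.
Gradient magnitude |∇z| = √(a² + b²) = √(0.00052 + 0.11918) = 0.34597.
True dip = arctan(0.34597) = 19.1°, dipping toward S (azimuth ≈ 176°).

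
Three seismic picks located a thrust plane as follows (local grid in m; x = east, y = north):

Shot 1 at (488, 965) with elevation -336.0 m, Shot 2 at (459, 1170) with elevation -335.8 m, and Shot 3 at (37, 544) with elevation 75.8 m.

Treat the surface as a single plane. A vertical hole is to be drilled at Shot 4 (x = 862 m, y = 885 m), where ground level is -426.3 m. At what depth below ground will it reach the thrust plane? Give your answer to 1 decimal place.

202.6 m

Let the plane be z = a·x + b·y + c.
Shot 2−Shot 1: −29a + 205b = 0.2;  Shot 3−Shot 1: −451a − 421b = 411.8.
Solving gives a = −0.807376, b = −0.113239.
Then c = -336 − a·488 − b·965 = 167.27.
At (862, 885): z_contact = −695.96 − 100.22 + 167.27 = -628.90 m.
Depth below ground = -426.3 − (-628.90) = 202.6 m.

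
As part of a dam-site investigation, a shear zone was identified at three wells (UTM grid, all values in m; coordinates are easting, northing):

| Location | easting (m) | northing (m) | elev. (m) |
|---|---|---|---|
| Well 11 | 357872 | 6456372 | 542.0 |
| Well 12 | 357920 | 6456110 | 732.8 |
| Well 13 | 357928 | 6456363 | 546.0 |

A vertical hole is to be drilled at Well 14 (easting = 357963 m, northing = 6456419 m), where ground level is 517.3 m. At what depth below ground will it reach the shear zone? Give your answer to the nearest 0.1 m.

14.2 m

Two edge vectors: Well 11→Well 12 = (48, -262, 190.8), Well 11→Well 13 = (56, -9, 4).
Normal n = (Well 11→Well 12) × (Well 11→Well 13) = (669.2, 10492.8, 14240).
So ∂z/∂easting = −n_x/n_z = −0.046994382 and ∂z/∂northing = −n_y/n_z = −0.736853933.
Intercept c from Well 11: 542 + 16817.97 + 4757403.10 = 4774763.07.
At (357963, 6456419): z_contact = −16822.25 − 4757437.73 + 4774763.07 = 503.09 m.
Depth below ground = 517.3 − 503.09 = 14.2 m.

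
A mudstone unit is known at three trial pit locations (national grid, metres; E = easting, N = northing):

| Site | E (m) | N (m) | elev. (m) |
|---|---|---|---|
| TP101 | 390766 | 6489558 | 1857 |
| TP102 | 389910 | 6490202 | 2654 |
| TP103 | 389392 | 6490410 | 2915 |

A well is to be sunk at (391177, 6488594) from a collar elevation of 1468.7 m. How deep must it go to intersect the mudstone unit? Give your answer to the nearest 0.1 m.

Two edge vectors: TP101→TP102 = (-856, 644, 797), TP101→TP103 = (-1374, 852, 1058).
Normal n = (TP101→TP102) × (TP101→TP103) = (2308, -189430, 155544).
So ∂z/∂E = −n_x/n_z = −0.014838245 and ∂z/∂N = −n_y/n_z = 1.217854755.
Intercept c from TP101: 1857 + 5798.28 − 7903339.07 = −7895683.79.
At (391177, 6488594): z_contact = −5804.38 + 7902165.06 − 7895683.79 = 676.89 m.
Depth below ground = 1468.7 − 676.89 = 791.8 m.

791.8 m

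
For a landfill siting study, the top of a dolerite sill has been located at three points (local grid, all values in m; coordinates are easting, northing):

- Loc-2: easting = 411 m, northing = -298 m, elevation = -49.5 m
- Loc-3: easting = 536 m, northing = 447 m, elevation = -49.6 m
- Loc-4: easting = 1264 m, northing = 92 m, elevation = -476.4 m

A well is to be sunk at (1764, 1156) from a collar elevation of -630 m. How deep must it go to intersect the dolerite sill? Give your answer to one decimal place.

Let the plane be z = a·easting + b·northing + c.
Loc-3−Loc-2: 125a + 745b = −0.1;  Loc-4−Loc-2: 853a + 390b = −426.9.
Solving gives a = −0.541985, b = 0.090803.
Then c = -49.5 − a·411 − b·-298 = 200.32.
At (1764, 1156): z_contact = −956.06 + 104.97 + 200.32 = -650.78 m.
Depth below ground = -630 − (-650.78) = 20.8 m.

20.8 m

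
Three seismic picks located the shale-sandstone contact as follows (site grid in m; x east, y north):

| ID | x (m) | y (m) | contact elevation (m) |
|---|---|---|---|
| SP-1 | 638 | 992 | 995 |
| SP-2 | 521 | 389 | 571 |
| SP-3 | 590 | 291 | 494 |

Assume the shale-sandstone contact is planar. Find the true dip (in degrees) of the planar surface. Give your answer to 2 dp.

36.01°

Two edge vectors: SP-1→SP-2 = (-117, -603, -424), SP-1→SP-3 = (-48, -701, -501).
Normal n = (SP-1→SP-2) × (SP-1→SP-3) = (4879, -38265, 53073).
So ∂z/∂x = −n_x/n_z = −0.09193 and ∂z/∂y = −n_y/n_z = 0.72099.
Gradient magnitude |∇z| = √(a² + b²) = √(0.00845 + 0.51982) = 0.72683.
True dip = arctan(0.72683) = 36.01°, dipping toward S (azimuth ≈ 173°).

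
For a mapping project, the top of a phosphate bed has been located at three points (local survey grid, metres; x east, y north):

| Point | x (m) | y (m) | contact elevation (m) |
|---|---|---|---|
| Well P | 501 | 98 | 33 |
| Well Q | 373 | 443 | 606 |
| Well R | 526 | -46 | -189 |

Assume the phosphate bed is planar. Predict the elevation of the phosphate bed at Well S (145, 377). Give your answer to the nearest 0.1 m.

648.8 m

Let the plane be z = a·x + b·y + c.
Well Q−Well P: −128a + 345b = 573;  Well R−Well P: 25a − 144b = −222.
Solving gives a = −0.60385, b = 1.43683.
Then c = 33 − a·501 − b·98 = 194.72.
At (145, 377): z = −87.6 + 541.7 + 194.72 = 648.8 m.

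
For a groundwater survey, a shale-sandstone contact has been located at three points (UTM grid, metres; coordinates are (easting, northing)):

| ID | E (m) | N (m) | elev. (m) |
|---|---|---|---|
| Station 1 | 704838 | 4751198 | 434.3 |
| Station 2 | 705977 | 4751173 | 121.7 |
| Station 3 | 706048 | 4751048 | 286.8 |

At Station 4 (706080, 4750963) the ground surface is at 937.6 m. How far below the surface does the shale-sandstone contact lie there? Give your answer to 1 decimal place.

Two edge vectors: Station 1→Station 2 = (1139, -25, -312.6), Station 1→Station 3 = (1210, -150, -147.5).
Normal n = (Station 1→Station 2) × (Station 1→Station 3) = (-43202.5, -210243.5, -140600).
So ∂z/∂E = −n_x/n_z = −0.307272404 and ∂z/∂N = −n_y/n_z = −1.495330725.
Intercept c from Station 1: 434.3 + 216577.27 + 7104612.35 = 7321623.92.
At (706080, 4750963): z_contact = −216958.90 − 7104260.95 + 7321623.92 = 404.07 m.
Depth below ground = 937.6 − 404.07 = 533.5 m.

533.5 m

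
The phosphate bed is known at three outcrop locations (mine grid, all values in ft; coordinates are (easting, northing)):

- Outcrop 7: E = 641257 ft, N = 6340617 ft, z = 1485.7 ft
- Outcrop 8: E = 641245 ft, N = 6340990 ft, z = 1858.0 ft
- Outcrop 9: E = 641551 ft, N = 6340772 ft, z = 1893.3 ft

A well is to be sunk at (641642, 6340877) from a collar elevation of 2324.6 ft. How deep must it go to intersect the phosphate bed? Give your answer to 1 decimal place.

246.7 ft

Let the plane be z = a·E + b·N + c.
Outcrop 8−Outcrop 7: −12a + 373b = 372.3;  Outcrop 9−Outcrop 7: 294a + 155b = 407.6.
Solving gives a = 0.845826832, b = 1.025334911.
Then c = 1485.7 − a·641257 − b·6340617 = −7042162.65.
At (641642, 6340877): z_contact = 542718.02 + 6501522.56 − 7042162.65 = 2077.93 ft.
Depth below ground = 2324.6 − 2077.93 = 246.7 ft.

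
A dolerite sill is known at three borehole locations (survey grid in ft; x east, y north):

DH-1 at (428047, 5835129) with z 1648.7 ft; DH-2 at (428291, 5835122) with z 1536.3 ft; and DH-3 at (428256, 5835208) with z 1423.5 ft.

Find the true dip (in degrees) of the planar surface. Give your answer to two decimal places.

Two edge vectors: DH-1→DH-2 = (244, -7, -112.4), DH-1→DH-3 = (209, 79, -225.2).
Normal n = (DH-1→DH-2) × (DH-1→DH-3) = (10456, 31457.2, 20739).
So ∂z/∂x = −n_x/n_z = −0.50417 and ∂z/∂y = −n_y/n_z = −1.51681.
Gradient magnitude |∇z| = √(a² + b²) = √(0.25419 + 2.30072) = 1.59841.
True dip = arctan(1.59841) = 57.97°, dipping toward NNE (azimuth ≈ 018°).

57.97°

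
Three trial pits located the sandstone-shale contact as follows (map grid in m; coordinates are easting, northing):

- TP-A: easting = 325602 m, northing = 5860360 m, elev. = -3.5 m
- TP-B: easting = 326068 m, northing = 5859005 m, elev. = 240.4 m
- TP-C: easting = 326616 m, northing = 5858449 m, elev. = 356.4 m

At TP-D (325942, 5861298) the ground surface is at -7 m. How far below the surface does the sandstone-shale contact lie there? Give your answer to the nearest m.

Two edge vectors: TP-A→TP-B = (466, -1355, 243.9), TP-A→TP-C = (1014, -1911, 359.9).
Normal n = (TP-A→TP-B) × (TP-A→TP-C) = (-21571.6, 79601.2, 483444).
So ∂z/∂easting = −n_x/n_z = 0.04462068 and ∂z/∂northing = −n_y/n_z = −0.16465444.
Intercept c from TP-A: -3.5 − 14528.58 + 964934.28 = 950402.20.
At (325942, 5861298): z_contact = 14543.8 − 965088.7 + 950402.20 = -142.8 m.
Depth below ground = -7 − (-142.8) = 136 m.

136 m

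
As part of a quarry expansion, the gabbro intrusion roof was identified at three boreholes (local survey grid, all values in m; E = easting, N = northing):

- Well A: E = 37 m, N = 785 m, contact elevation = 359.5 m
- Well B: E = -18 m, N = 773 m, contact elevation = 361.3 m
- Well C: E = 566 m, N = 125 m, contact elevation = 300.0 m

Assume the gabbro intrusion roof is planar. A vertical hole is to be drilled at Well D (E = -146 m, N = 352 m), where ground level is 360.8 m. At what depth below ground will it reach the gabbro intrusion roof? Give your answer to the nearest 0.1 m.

16.7 m

Let the plane be z = a·E + b·N + c.
Well B−Well A: −55a − 12b = 1.8;  Well C−Well A: 529a − 660b = −59.5.
Solving gives a = −0.04460, b = 0.05441.
Then c = 359.5 − a·37 − b·785 = 318.44.
At (-146, 352): z_contact = 6.51 + 19.15 + 318.44 = 344.10 m.
Depth below ground = 360.8 − 344.10 = 16.7 m.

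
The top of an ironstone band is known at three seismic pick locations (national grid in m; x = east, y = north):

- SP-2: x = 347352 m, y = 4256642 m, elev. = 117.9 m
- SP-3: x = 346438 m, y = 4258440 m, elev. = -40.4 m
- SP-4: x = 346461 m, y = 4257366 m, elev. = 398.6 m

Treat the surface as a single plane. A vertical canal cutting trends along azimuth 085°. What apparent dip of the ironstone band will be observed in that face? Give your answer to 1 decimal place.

Let the plane be z = a·x + b·y + c.
SP-3−SP-2: −914a + 1798b = −158.3;  SP-4−SP-2: −891a + 724b = 280.7.
Solving gives a = −0.65864, b = −0.42286.
Unit vector along 085° is (sin 85°, cos 85°) = (0.9962, 0.0872).
Slope in that direction = a·(0.9962) + b·(0.0872) = −0.69299.
Apparent dip = arctan|0.69299| = 34.7° (true dip is 38.1°, so apparent ≤ true as expected).

34.7°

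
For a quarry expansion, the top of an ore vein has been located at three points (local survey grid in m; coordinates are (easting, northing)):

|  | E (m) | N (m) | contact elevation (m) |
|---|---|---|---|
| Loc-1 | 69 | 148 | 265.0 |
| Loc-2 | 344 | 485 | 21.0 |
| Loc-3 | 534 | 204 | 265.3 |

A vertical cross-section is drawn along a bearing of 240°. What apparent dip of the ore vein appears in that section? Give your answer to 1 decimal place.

Two edge vectors: Loc-1→Loc-2 = (275, 337, -244), Loc-1→Loc-3 = (465, 56, 0.3).
Normal n = (Loc-1→Loc-2) × (Loc-1→Loc-3) = (13765.1, -113542.5, -141305).
So ∂z/∂E = −n_x/n_z = 0.09741 and ∂z/∂N = −n_y/n_z = −0.80353.
Unit vector along 240° is (sin 240°, cos 240°) = (-0.8660, -0.5000).
Slope in that direction = a·(-0.8660) + b·(-0.5000) = 0.31740.
Apparent dip = arctan|0.31740| = 17.6° (true dip is 39.0°, so apparent ≤ true as expected).

17.6°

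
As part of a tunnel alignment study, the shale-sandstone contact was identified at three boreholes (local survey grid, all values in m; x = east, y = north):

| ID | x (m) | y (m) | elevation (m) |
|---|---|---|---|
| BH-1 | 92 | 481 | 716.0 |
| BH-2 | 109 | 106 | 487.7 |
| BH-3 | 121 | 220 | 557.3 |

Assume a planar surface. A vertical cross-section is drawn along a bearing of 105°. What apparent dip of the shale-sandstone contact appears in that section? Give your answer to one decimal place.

Two edge vectors: BH-1→BH-2 = (17, -375, -228.3), BH-1→BH-3 = (29, -261, -158.7).
Normal n = (BH-1→BH-2) × (BH-1→BH-3) = (-73.8, -3922.8, 6438).
So ∂z/∂x = −n_x/n_z = 0.01146 and ∂z/∂y = −n_y/n_z = 0.60932.
Unit vector along 105° is (sin 105°, cos 105°) = (0.9659, -0.2588).
Slope in that direction = a·(0.9659) + b·(-0.2588) = −0.14663.
Apparent dip = arctan|0.14663| = 8.3° (true dip is 31.4°, so apparent ≤ true as expected).

8.3°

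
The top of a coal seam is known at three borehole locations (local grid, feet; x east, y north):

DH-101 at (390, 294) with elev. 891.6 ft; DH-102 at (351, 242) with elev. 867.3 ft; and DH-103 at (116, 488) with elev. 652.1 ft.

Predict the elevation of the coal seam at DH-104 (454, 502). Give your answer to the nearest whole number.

Let the plane be z = a·x + b·y + c.
DH-102−DH-101: −39a − 52b = −24.3;  DH-103−DH-101: −274a + 194b = −239.5.
Solving gives a = 0.78703, b = −0.12296.
Then c = 891.6 − a·390 − b·294 = 620.81.
At (454, 502): z = 357.3 − 61.7 + 620.81 = 916.4 ft.

916 ft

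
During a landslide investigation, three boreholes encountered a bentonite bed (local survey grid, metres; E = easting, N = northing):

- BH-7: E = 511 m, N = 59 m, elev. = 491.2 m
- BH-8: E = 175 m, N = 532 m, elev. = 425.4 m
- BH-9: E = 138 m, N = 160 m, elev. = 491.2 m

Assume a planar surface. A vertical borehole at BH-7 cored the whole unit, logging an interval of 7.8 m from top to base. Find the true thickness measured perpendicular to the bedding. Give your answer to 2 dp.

7.68 m

Let the plane be z = a·E + b·N + c.
BH-8−BH-7: −336a + 473b = −65.8;  BH-9−BH-7: −373a + 101b = 0.
Solving gives a = −0.04664, b = −0.17224.
|∇z| = √(a²+b²) = 0.17845, so dip δ = arctan(0.17845) = 10.12°.
True thickness = vertical thickness × cos δ = 7.8 × cos 10.12° = 7.68 m.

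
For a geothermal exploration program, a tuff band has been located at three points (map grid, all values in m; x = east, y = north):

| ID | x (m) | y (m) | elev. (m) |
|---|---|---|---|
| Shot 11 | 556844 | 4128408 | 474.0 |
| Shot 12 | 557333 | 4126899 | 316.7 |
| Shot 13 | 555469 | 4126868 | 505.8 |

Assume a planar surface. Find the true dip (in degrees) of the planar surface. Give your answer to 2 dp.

7.11°

Let the plane be z = a·x + b·y + c.
Shot 12−Shot 11: 489a − 1509b = −157.3;  Shot 13−Shot 11: −1375a − 1540b = 31.8.
Solving gives a = −0.10263, b = 0.07098.
Gradient magnitude |∇z| = √(a² + b²) = √(0.01053 + 0.00504) = 0.12479.
True dip = arctan(0.12479) = 7.11°, dipping toward SE (azimuth ≈ 125°).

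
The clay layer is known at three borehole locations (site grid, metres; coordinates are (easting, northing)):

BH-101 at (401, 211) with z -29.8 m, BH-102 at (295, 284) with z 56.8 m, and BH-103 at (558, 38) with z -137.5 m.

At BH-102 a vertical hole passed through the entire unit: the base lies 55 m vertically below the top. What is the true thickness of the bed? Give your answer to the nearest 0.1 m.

Let the plane be z = a·E + b·N + c.
BH-102−BH-101: −106a + 73b = 86.6;  BH-103−BH-101: 157a − 173b = −107.7.
Solving gives a = −1.03529, b = −0.31700.
|∇z| = √(a²+b²) = 1.08274, so dip δ = arctan(1.08274) = 47.27°.
True thickness = vertical thickness × cos δ = 55 × cos 47.27° = 37.3 m.

37.3 m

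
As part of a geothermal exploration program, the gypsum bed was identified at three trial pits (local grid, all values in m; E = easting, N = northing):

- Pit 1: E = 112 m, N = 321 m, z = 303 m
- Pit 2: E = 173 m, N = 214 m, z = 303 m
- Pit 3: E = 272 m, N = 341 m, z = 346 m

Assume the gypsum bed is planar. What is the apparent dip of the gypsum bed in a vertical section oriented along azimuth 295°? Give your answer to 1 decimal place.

9.5°

Two edge vectors: Pit 1→Pit 2 = (61, -107, 0), Pit 1→Pit 3 = (160, 20, 43).
Normal n = (Pit 1→Pit 2) × (Pit 1→Pit 3) = (-4601, -2623, 18340).
So ∂z/∂E = −n_x/n_z = 0.25087 and ∂z/∂N = −n_y/n_z = 0.14302.
Unit vector along 295° is (sin 295°, cos 295°) = (-0.9063, 0.4226).
Slope in that direction = a·(-0.9063) + b·(0.4226) = −0.16692.
Apparent dip = arctan|0.16692| = 9.5° (true dip is 16.1°, so apparent ≤ true as expected).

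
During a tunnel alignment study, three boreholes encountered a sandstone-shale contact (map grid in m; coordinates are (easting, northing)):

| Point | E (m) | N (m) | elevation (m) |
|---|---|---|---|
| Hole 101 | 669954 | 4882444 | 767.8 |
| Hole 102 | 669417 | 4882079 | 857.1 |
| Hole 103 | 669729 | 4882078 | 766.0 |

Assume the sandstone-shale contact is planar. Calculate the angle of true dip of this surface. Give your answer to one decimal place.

19.0°

Two edge vectors: Hole 101→Hole 102 = (-537, -365, 89.3), Hole 101→Hole 103 = (-225, -366, -1.8).
Normal n = (Hole 101→Hole 102) × (Hole 101→Hole 103) = (33340.8, -21059.1, 114417).
So ∂z/∂E = −n_x/n_z = −0.29140 and ∂z/∂N = −n_y/n_z = 0.18406.
Gradient magnitude |∇z| = √(a² + b²) = √(0.08491 + 0.03388) = 0.34466.
True dip = arctan(0.34466) = 19.0°, dipping toward ESE (azimuth ≈ 122°).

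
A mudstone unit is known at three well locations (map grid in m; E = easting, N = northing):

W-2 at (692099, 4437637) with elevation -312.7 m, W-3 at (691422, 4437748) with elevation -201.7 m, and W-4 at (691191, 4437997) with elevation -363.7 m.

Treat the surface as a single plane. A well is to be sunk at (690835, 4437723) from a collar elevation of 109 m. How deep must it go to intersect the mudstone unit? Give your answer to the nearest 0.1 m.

Two edge vectors: W-2→W-3 = (-677, 111, 111), W-2→W-4 = (-908, 360, -51).
Normal n = (W-2→W-3) × (W-2→W-4) = (-45621, -135315, -142932).
So ∂z/∂E = −n_x/n_z = −0.319179750 and ∂z/∂N = −n_y/n_z = −0.946708925.
Intercept c from W-2: -312.7 + 220903.99 + 4201150.55 = 4421741.84.
At (690835, 4437723): z_contact = −220500.54 − 4201231.97 + 4421741.84 = 9.33 m.
Depth below ground = 109 − 9.33 = 99.7 m.

99.7 m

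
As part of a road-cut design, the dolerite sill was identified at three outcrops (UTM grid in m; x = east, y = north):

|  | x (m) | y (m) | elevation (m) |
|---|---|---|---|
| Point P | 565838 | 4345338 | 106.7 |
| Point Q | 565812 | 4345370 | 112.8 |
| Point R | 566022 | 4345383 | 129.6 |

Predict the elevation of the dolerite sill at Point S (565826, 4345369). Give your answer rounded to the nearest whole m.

Let the plane be z = a·x + b·y + c.
Point Q−Point P: −26a + 32b = 6.1;  Point R−Point P: 184a + 45b = 22.9.
Solving gives a = 0.06493341, b = 0.24338339.
Then c = 106.7 − a·565838 − b·4345338 = −1094218.20.
At (565826, 4345369): z = 36741.0 + 1057590.7 − 1094218.20 = 113.5 m.

113 m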